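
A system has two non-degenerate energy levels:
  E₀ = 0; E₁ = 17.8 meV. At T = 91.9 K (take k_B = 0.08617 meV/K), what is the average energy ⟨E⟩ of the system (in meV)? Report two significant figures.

k_BT = 0.08617 × 91.9 K = 7.919 meV.
Eᵢ/kT = 0, 2.248.
Z = Σ e^(−Eᵢ/kT) = e^(−0) + e^(−2.248) = 1.000 + 0.1056 = 1.106.
⟨E⟩ = Σ Eᵢ e^(−Eᵢ/kT) / Z = (0·1.000 + 17.8·0.1056) / 1.106 = 1.7 meV.

1.7 meV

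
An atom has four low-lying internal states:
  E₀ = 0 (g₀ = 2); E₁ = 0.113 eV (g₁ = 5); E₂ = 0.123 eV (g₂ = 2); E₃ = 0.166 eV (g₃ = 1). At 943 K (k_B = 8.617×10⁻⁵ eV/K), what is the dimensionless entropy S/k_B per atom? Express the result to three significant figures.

2.04

k_BT = 8.617×10⁻⁵ × 943 K = 0.081258 eV.
Eᵢ/kT = 0, 1.3906, 1.5137, 2.0429.
Z = Σ gᵢe^(−Eᵢ/kT) = 2·e^(−0) + 5·e^(−1.3906) + 2·e^(−1.5137) + 1·e^(−2.0429) = 2.0000 + 1.2446 + 0.44019 + 0.12965 = 3.8144.
⟨E⟩ = Σ EᵢPᵢ = 0.056707 eV.
S/k_B = ln Z + ⟨E⟩/kT = ln(3.8144) + 0.056707/0.081258 = 1.3388 + 0.69786 = 2.04.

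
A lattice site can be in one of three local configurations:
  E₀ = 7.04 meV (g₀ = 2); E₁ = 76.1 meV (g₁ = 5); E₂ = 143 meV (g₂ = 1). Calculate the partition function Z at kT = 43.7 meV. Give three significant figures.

Eᵢ/kT = 0.16110, 1.7414, 3.2723.
Z = Σ gᵢe^(−Eᵢ/kT) = 2·e^(−0.16110) + 5·e^(−1.7414) + 1·e^(−3.2723) = 1.7024 + 0.87637 + 0.037919 = 2.6167.

Z = 2.62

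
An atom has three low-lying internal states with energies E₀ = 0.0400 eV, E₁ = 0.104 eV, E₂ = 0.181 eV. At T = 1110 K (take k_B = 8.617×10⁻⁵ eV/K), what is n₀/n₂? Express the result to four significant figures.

k_BT = 8.617×10⁻⁵ × 1110 K = 0.0956487 eV.
n₀/n₂ = exp[−(E₀−E₂)/kT] = exp(−(-0.1410 eV)/(0.0956487 eV)) = exp(1.47414) = 4.367.

4.367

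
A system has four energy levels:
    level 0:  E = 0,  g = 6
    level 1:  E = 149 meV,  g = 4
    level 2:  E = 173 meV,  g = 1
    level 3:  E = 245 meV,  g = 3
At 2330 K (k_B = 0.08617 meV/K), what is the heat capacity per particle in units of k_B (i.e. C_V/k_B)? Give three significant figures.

0.195

k_BT = 0.08617 × 2330 K = 200.78 meV.
Eᵢ/kT = 0, 0.74211, 0.86164, 1.2202.
Z = Σ gᵢe^(−Eᵢ/kT) = 6·e^(−0) + 4·e^(−0.74211) + 1·e^(−0.86164) + 3·e^(−1.2202) = 6.0000 + 1.9044 + 0.42247 + 0.88551 = 9.2124.
⟨E⟩ = 62.285 meV, ⟨E²⟩ = 11732 meV².
C_V/k_B = (⟨E²⟩ − ⟨E⟩²)/(kT)² = (11732 − 3879.4)/40313 = 0.195.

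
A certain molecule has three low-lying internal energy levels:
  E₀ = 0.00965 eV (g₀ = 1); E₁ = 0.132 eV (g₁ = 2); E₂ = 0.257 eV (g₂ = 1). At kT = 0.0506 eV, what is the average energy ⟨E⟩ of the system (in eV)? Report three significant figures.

Eᵢ/kT = 0.19071, 2.6087, 5.0791.
Z = Σ gᵢe^(−Eᵢ/kT) = 1·e^(−0.19071) + 2·e^(−2.6087) + 1·e^(−5.0791) = 0.82637 + 0.14726 + 0.0062255 = 0.97986.
⟨E⟩ = Σ Eᵢ gᵢe^(−Eᵢ/kT) / Z = (0.00965·0.82637 + 0.132·0.14726 + 0.257·0.0062255) / 0.97986 = 0.0296 eV.

0.0296 eV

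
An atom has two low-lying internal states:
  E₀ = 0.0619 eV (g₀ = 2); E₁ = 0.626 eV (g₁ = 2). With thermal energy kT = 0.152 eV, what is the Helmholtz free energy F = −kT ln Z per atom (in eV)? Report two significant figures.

-0.047 eV

Eᵢ/kT = 0.4072, 4.118.
Z = Σ gᵢe^(−Eᵢ/kT) = 2·e^(−0.4072) + 2·e^(−4.118) = 1.331 + 0.03255 = 1.364.
F = −kT ln Z = −0.152 × ln(1.364) = −0.152 × 0.3104 = -0.047 eV.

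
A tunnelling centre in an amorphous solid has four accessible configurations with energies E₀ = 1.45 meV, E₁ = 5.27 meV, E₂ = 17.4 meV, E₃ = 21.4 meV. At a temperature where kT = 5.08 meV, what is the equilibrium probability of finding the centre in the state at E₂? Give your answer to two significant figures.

0.028

Eᵢ/kT = 0.2854, 1.037, 3.425, 4.213.
Z = Σ e^(−Eᵢ/kT) = e^(−0.2854) + e^(−1.037) + e^(−3.425) + e^(−4.213) = 0.7517 + 0.3545 + 0.03255 + 0.01480 = 1.154.
P₂ = e^(−E₂/kT) / Z = 0.03255/1.154 = 0.028.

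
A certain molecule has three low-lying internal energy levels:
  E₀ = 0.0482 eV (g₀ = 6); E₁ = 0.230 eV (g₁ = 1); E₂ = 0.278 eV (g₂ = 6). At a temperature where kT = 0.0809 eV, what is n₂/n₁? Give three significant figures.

n₂/n₁ = (g₂/g₁) exp[−(E₂−E₁)/kT] = (6/1) × exp(−(0.048 eV)/(0.0809 eV)) = (6/1) × exp(-0.59333) = 3.31.

3.31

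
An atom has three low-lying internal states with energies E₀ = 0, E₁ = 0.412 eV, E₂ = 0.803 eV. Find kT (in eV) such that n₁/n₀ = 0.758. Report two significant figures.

n₁/n₀ = exp[−(E₁−E₀)/kT] = 0.758.
⇒ (E₁−E₀)/kT = ln(1/0.758) = ln(1.319) = 0.2769.
kT = 0.412 eV / 0.2769 = 1.5 eV.

1.5 eV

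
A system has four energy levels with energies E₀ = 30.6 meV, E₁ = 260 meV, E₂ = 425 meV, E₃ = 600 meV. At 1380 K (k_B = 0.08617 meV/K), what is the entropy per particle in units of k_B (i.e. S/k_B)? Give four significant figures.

k_BT = 0.08617 × 1380 K = 118.915 meV.
Eᵢ/kT = 0.257327, 2.18644, 3.57398, 5.04562.
Z = Σ e^(−Eᵢ/kT) = e^(−0.257327) + e^(−2.18644) + e^(−3.57398) + e^(−5.04562) = 0.773115 + 0.112316 + 0.0280440 + 0.00643747 = 0.919912.
⟨E⟩ = Σ EᵢPᵢ = 74.6166 meV.
S/k_B = ln Z + ⟨E⟩/kT = ln(0.919912) + 74.6166/118.915 = -0.0834773 + 0.627478 = 0.5440.

0.5440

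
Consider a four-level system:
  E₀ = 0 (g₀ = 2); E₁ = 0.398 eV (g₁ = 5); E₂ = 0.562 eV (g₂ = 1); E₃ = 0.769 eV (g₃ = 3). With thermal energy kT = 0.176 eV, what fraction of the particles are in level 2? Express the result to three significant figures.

Eᵢ/kT = 0, 2.2614, 3.1932, 4.3693.
Z = Σ gᵢe^(−Eᵢ/kT) = 2·e^(−0) + 5·e^(−2.2614) + 1·e^(−3.1932) + 3·e^(−4.3693) = 2.0000 + 0.52102 + 0.041040 + 0.037980 = 2.6000.
P₂ = g₂ e^(−E₂/kT) / Z = 0.041040/2.6000 = 0.0158.

0.0158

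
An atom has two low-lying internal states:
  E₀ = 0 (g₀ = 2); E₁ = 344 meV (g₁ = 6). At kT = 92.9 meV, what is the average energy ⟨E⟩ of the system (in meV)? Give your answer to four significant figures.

23.69 meV

Eᵢ/kT = 0, 3.70291.
Z = Σ gᵢe^(−Eᵢ/kT) = 2·e^(−0) + 6·e^(−3.70291) = 2.00000 + 0.147910 = 2.14791.
⟨E⟩ = Σ Eᵢ gᵢe^(−Eᵢ/kT) / Z = (0·2.00000 + 344·0.147910) / 2.14791 = 23.69 meV.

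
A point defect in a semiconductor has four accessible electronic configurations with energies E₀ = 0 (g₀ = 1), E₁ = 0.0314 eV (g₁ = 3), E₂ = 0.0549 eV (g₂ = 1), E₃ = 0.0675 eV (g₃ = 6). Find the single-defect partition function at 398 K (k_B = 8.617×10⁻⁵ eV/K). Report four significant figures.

k_BT = 8.617×10⁻⁵ × 398 K = 0.0342957 eV.
Eᵢ/kT = 0, 0.915567, 1.60078, 1.96818.
Z = Σ gᵢe^(−Eᵢ/kT) = 1·e^(−0) + 3·e^(−0.915567) + 1·e^(−1.60078) + 6·e^(−1.96818) = 1.00000 + 1.20087 + 0.201739 + 0.838265 = 3.24087.

Z = 3.241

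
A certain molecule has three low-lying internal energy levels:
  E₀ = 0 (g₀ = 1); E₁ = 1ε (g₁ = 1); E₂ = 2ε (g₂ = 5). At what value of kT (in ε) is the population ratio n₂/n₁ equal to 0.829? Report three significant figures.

n₂/n₁ = (g₂/g₁) exp[−(E₂−E₁)/kT] = 0.829.
⇒ (E₂−E₁)/kT = ln((5/1)/0.829) = ln(6.0314) = 1.7970.
kT = 1ε / 1.7970 = 0.556 ε.

0.556 ε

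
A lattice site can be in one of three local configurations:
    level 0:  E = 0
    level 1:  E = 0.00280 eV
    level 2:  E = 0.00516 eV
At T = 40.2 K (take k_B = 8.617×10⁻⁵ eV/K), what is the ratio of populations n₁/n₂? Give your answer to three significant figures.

1.98

k_BT = 8.617×10⁻⁵ × 40.2 K = 0.0034640 eV.
n₁/n₂ = exp[−(E₁−E₂)/kT] = exp(−(-0.00236 eV)/(0.0034640 eV)) = exp(0.68129) = 1.98.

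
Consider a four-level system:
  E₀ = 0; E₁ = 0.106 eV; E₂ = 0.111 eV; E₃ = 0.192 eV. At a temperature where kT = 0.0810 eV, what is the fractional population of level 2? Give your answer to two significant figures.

0.16

Eᵢ/kT = 0, 1.309, 1.370, 2.370.
Z = Σ e^(−Eᵢ/kT) = e^(−0) + e^(−1.309) + e^(−1.370) + e^(−2.370) = 1.000 + 0.2701 + 0.2541 + 0.09348 = 1.618.
P₂ = e^(−E₂/kT) / Z = 0.2541/1.618 = 0.16.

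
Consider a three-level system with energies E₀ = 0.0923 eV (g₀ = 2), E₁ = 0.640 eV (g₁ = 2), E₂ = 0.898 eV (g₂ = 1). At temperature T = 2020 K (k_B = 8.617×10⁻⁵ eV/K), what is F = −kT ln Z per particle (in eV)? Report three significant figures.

-0.0365 eV

k_BT = 8.617×10⁻⁵ × 2020 K = 0.17406 eV.
Eᵢ/kT = 0.53028, 3.6769, 5.1591.
Z = Σ gᵢe^(−Eᵢ/kT) = 2·e^(−0.53028) + 2·e^(−3.6769) + 1·e^(−5.1591) = 1.1769 + 0.050603 + 0.0057469 = 1.2332.
F = −kT ln Z = −0.17406 × ln(1.2332) = −0.17406 × 0.20961 = -0.0365 eV.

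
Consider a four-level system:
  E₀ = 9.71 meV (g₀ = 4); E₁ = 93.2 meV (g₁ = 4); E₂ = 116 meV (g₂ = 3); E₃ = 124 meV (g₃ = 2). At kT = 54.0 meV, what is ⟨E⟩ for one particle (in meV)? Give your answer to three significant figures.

35.7 meV

Eᵢ/kT = 0.17981, 1.7259, 2.1481, 2.2963.
Z = Σ gᵢe^(−Eᵢ/kT) = 4·e^(−0.17981) + 4·e^(−1.7259) + 3·e^(−2.1481) + 2·e^(−2.2963) = 3.3417 + 0.71205 + 0.35012 + 0.20126 = 4.6051.
⟨E⟩ = Σ Eᵢ gᵢe^(−Eᵢ/kT) / Z = (9.71·3.3417 + 93.2·0.71205 + 116·0.35012 + 124·0.20126) / 4.6051 = 35.7 meV.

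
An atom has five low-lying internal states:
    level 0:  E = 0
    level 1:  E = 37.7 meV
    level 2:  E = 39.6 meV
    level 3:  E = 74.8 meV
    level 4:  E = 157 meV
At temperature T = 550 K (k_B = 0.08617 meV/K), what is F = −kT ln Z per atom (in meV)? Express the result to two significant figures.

-36 meV

k_BT = 0.08617 × 550 K = 47.39 meV.
Eᵢ/kT = 0, 0.7955, 0.8356, 1.578, 3.313.
Z = Σ e^(−Eᵢ/kT) = e^(−0) + e^(−0.7955) + e^(−0.8356) + e^(−1.578) + e^(−3.313) = 1.000 + 0.4514 + 0.4336 + 0.2064 + 0.03641 = 2.128.
F = −kT ln Z = −47.39 × ln(2.128) = −47.39 × 0.7552 = -36 meV.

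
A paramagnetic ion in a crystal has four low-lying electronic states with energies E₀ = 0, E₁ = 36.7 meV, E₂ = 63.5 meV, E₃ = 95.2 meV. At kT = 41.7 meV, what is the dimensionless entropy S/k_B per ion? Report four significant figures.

1.087

Eᵢ/kT = 0, 0.880096, 1.52278, 2.28297.
Z = Σ e^(−Eᵢ/kT) = e^(−0) + e^(−0.880096) + e^(−1.52278) + e^(−2.28297) = 1.00000 + 0.414743 + 0.218105 + 0.101981 = 1.73483.
⟨E⟩ = Σ EᵢPᵢ = 22.3534 meV.
S/k_B = ln Z + ⟨E⟩/kT = ln(1.73483) + 22.3534/41.7 = 0.550909 + 0.536053 = 1.087.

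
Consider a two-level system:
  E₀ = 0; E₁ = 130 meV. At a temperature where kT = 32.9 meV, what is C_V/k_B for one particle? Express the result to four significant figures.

0.2890

Eᵢ/kT = 0, 3.95137.
Z = Σ e^(−Eᵢ/kT) = e^(−0) + e^(−3.95137) = 1.00000 + 0.0192283 = 1.01923.
⟨E⟩ = 2.45252 meV, ⟨E²⟩ = 318.827 meV².
C_V/k_B = (⟨E²⟩ − ⟨E⟩²)/(kT)² = (318.827 − 6.01485)/1082.41 = 0.2890.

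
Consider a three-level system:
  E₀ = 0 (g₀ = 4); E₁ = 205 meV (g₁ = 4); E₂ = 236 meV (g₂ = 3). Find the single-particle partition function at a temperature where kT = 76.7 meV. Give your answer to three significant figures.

Eᵢ/kT = 0, 2.6728, 3.0769.
Z = Σ gᵢe^(−Eᵢ/kT) = 4·e^(−0) + 4·e^(−2.6728) + 3·e^(−3.0769) = 4.0000 + 0.27623 + 0.13831 = 4.4145.

Z = 4.41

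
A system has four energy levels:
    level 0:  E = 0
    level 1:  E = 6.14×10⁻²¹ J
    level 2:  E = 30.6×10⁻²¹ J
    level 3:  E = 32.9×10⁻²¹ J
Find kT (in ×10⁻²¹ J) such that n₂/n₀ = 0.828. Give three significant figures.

n₂/n₀ = exp[−(E₂−E₀)/kT] = 0.828.
⇒ (E₂−E₀)/kT = ln(1/0.828) = ln(1.2077) = 0.18872.
kT = 30.6 ×10⁻²¹ J / 0.18872 = 162 ×10⁻²¹ J.

162 ×10⁻²¹ J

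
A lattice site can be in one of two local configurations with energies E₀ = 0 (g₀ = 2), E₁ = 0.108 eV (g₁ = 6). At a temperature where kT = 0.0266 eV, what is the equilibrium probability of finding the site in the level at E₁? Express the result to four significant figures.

0.04919

Eᵢ/kT = 0, 4.06015.
Z = Σ gᵢe^(−Eᵢ/kT) = 2·e^(−0) + 6·e^(−4.06015) = 2.00000 + 0.103479 = 2.10348.
P₁ = g₁ e^(−E₁/kT) / Z = 0.103479/2.10348 = 0.04919.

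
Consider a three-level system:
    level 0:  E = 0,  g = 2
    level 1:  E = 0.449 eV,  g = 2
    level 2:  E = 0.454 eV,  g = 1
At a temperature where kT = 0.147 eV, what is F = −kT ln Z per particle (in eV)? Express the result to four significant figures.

-0.1118 eV

Eᵢ/kT = 0, 3.05442, 3.08844.
Z = Σ gᵢe^(−Eᵢ/kT) = 2·e^(−0) + 2·e^(−3.05442) + 1·e^(−3.08844) = 2.00000 + 0.0943001 + 0.0455730 = 2.13987.
F = −kT ln Z = −0.147 × ln(2.13987) = −0.147 × 0.760745 = -0.1118 eV.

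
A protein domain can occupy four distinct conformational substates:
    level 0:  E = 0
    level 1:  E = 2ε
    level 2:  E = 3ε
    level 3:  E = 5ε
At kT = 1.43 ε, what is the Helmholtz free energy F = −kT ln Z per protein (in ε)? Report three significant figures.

-0.481 ε

Eᵢ/kT = 0, 1.3986, 2.0979, 3.4965.
Z = Σ e^(−Eᵢ/kT) = e^(−0) + e^(−1.3986) + e^(−2.0979) + e^(−3.4965) = 1.0000 + 0.24694 + 0.12271 + 0.030303 = 1.4000.
F = −kT ln Z = −1.43 × ln(1.4000) = −1.43 × 0.33647 = -0.481 ε.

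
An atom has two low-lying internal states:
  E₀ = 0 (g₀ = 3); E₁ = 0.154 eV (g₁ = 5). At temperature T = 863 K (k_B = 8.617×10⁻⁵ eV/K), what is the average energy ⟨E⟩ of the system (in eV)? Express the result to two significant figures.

k_BT = 8.617×10⁻⁵ × 863 K = 0.07436 eV.
Eᵢ/kT = 0, 2.071.
Z = Σ gᵢe^(−Eᵢ/kT) = 3·e^(−0) + 5·e^(−2.071) = 3.000 + 0.6303 = 3.630.
⟨E⟩ = Σ Eᵢ gᵢe^(−Eᵢ/kT) / Z = (0·3.000 + 0.154·0.6303) / 3.630 = 0.027 eV.

0.027 eV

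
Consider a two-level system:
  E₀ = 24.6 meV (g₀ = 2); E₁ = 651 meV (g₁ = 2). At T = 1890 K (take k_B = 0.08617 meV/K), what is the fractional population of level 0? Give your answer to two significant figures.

0.98

k_BT = 0.08617 × 1890 K = 162.9 meV.
Eᵢ/kT = 0.1510, 3.996.
Z = Σ gᵢe^(−Eᵢ/kT) = 2·e^(−0.1510) + 2·e^(−3.996) = 1.720 + 0.03678 = 1.757.
P₀ = g₀ e^(−E₀/kT) / Z = 1.720/1.757 = 0.98.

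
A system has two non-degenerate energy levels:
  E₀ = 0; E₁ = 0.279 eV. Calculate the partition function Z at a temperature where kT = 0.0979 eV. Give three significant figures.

Z = 1.06

Eᵢ/kT = 0, 2.8498.
Z = Σ e^(−Eᵢ/kT) = e^(−0) + e^(−2.8498) = 1.0000 + 0.057856 = 1.0579.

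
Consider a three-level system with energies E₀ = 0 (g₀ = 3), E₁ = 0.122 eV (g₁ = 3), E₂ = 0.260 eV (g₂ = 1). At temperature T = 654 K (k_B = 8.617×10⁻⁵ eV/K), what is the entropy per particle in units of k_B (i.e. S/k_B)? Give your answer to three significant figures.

k_BT = 8.617×10⁻⁵ × 654 K = 0.056355 eV.
Eᵢ/kT = 0, 2.1648, 4.6136.
Z = Σ gᵢe^(−Eᵢ/kT) = 3·e^(−0) + 3·e^(−2.1648) + 1·e^(−4.6136) = 3.0000 + 0.34432 + 0.0099161 = 3.3542.
⟨E⟩ = Σ EᵢPᵢ = 0.013292 eV.
S/k_B = ln Z + ⟨E⟩/kT = ln(3.3542) + 0.013292/0.056355 = 1.2102 + 0.23586 = 1.45.

1.45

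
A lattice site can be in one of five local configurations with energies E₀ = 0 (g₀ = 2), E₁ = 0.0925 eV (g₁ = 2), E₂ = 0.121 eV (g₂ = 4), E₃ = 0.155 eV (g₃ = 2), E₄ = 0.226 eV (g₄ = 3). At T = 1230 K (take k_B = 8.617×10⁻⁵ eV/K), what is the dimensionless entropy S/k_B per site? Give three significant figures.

k_BT = 8.617×10⁻⁵ × 1230 K = 0.10599 eV.
Eᵢ/kT = 0, 0.87272, 1.1416, 1.4624, 2.1323.
Z = Σ gᵢe^(−Eᵢ/kT) = 2·e^(−0) + 2·e^(−0.87272) + 4·e^(−1.1416) + 2·e^(−1.4624) + 3·e^(−2.1323) = 2.0000 + 0.83563 + 1.2772 + 0.46336 + 0.35569 = 4.9319.
⟨E⟩ = Σ EᵢPᵢ = 0.077869 eV.
S/k_B = ln Z + ⟨E⟩/kT = ln(4.9319) + 0.077869/0.10599 = 1.5957 + 0.73468 = 2.33.

2.33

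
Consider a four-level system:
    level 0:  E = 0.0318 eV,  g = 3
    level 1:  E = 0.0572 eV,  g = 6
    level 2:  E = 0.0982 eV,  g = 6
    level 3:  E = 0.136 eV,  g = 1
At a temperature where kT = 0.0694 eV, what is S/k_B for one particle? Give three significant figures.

2.69

Eᵢ/kT = 0.45821, 0.82421, 1.4150, 1.9597.
Z = Σ gᵢe^(−Eᵢ/kT) = 3·e^(−0.45821) + 6·e^(−0.82421) + 6·e^(−1.4150) + 1·e^(−1.9597) = 1.8972 + 2.6315 + 1.4576 + 0.14090 = 6.1272.
⟨E⟩ = Σ EᵢPᵢ = 0.060901 eV.
S/k_B = ln Z + ⟨E⟩/kT = ln(6.1272) + 0.060901/0.0694 = 1.8127 + 0.87754 = 2.69.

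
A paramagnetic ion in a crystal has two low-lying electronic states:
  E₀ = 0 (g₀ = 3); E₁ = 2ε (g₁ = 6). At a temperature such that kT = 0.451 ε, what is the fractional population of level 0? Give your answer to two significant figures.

Eᵢ/kT = 0, 4.435.
Z = Σ gᵢe^(−Eᵢ/kT) = 3·e^(−0) + 6·e^(−4.435) = 3.000 + 0.07113 = 3.071.
P₀ = g₀ e^(−E₀/kT) / Z = 3.000/3.071 = 0.98.

0.98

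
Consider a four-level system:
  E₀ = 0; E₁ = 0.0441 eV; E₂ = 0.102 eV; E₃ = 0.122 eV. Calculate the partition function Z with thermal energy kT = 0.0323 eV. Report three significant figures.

Z = 1.32

Eᵢ/kT = 0, 1.3653, 3.1579, 3.7771.
Z = Σ e^(−Eᵢ/kT) = e^(−0) + e^(−1.3653) + e^(−3.1579) + e^(−3.7771) = 1.0000 + 0.25530 + 0.042515 + 0.022889 = 1.3207.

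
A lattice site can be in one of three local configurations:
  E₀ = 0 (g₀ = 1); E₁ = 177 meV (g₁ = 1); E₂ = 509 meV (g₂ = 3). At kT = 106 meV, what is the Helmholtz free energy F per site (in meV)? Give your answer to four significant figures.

Eᵢ/kT = 0, 1.66981, 4.80189.
Z = Σ gᵢe^(−Eᵢ/kT) = 1·e^(−0) + 1·e^(−1.66981) + 3·e^(−4.80189) = 1.00000 + 0.188283 + 0.0246426 = 1.21293.
F = −kT ln Z = −106 × ln(1.21293) = −106 × 0.193039 = -20.46 meV.

-20.46 meV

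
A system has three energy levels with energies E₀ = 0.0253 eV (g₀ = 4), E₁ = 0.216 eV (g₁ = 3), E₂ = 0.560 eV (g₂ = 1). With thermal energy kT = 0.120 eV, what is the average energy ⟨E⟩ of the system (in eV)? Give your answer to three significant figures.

Eᵢ/kT = 0.21083, 1.8000, 4.6667.
Z = Σ gᵢe^(−Eᵢ/kT) = 4·e^(−0.21083) + 3·e^(−1.8000) + 1·e^(−4.6667) = 3.2396 + 0.49590 + 0.0094032 = 3.7449.
⟨E⟩ = Σ Eᵢ gᵢe^(−Eᵢ/kT) / Z = (0.0253·3.2396 + 0.216·0.49590 + 0.560·0.0094032) / 3.7449 = 0.0519 eV.

0.0519 eV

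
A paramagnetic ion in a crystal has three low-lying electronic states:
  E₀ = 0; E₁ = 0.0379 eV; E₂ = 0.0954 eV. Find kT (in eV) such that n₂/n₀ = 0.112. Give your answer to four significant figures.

0.04358 eV

n₂/n₀ = exp[−(E₂−E₀)/kT] = 0.112.
⇒ (E₂−E₀)/kT = ln(1/0.112) = ln(8.92857) = 2.18926.
kT = 0.0954 eV / 2.18926 = 0.04358 eV.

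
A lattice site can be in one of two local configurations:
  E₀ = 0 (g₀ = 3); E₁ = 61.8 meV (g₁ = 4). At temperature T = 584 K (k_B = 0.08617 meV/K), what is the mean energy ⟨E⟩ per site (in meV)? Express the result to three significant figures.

k_BT = 0.08617 × 584 K = 50.323 meV.
Eᵢ/kT = 0, 1.2281.
Z = Σ gᵢe^(−Eᵢ/kT) = 3·e^(−0) + 4·e^(−1.2281) = 3.0000 + 1.1714 = 4.1714.
⟨E⟩ = Σ Eᵢ gᵢe^(−Eᵢ/kT) / Z = (0·3.0000 + 61.8·1.1714) / 4.1714 = 17.4 meV.

17.4 meV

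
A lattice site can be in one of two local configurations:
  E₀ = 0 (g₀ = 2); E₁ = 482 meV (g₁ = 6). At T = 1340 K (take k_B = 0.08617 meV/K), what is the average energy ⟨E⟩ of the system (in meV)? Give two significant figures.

21 meV

k_BT = 0.08617 × 1340 K = 115.5 meV.
Eᵢ/kT = 0, 4.173.
Z = Σ gᵢe^(−Eᵢ/kT) = 2·e^(−0) + 6·e^(−4.173) = 2.000 + 0.09244 = 2.092.
⟨E⟩ = Σ Eᵢ gᵢe^(−Eᵢ/kT) / Z = (0·2.000 + 482·0.09244) / 2.092 = 21 meV.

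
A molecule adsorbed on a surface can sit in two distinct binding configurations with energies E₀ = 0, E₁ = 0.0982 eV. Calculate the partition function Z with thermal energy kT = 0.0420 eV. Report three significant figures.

Eᵢ/kT = 0, 2.3381.
Z = Σ e^(−Eᵢ/kT) = e^(−0) + e^(−2.3381) = 1.0000 + 0.096511 = 1.0965.

Z = 1.10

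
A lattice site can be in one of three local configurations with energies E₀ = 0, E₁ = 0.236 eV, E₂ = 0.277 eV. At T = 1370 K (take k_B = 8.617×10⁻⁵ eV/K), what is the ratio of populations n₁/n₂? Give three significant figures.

1.42

k_BT = 8.617×10⁻⁵ × 1370 K = 0.11805 eV.
n₁/n₂ = exp[−(E₁−E₂)/kT] = exp(−(-0.041 eV)/(0.11805 eV)) = exp(0.34731) = 1.42.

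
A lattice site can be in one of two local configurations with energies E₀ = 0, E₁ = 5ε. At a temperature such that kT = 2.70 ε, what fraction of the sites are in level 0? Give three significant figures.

0.864

Eᵢ/kT = 0, 1.8519.
Z = Σ e^(−Eᵢ/kT) = e^(−0) + e^(−1.8519) = 1.0000 + 0.15694 = 1.1569.
P₀ = e^(−E₀/kT) / Z = 1.0000/1.1569 = 0.864.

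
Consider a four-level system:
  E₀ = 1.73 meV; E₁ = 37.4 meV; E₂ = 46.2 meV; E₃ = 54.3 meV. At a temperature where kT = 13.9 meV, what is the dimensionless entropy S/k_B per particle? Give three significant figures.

Eᵢ/kT = 0.12446, 2.6906, 3.3237, 3.9065.
Z = Σ e^(−Eᵢ/kT) = e^(−0.12446) + e^(−2.6906) + e^(−3.3237) + e^(−3.9065) = 0.88297 + 0.067840 + 0.036019 + 0.020111 = 1.0069.
⟨E⟩ = Σ EᵢPᵢ = 6.7741 meV.
S/k_B = ln Z + ⟨E⟩/kT = ln(1.0069) + 6.7741/13.9 = 0.0068763 + 0.48735 = 0.494.

0.494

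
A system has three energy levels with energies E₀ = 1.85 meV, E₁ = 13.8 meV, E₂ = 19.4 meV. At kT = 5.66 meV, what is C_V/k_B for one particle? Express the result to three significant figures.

0.719

Eᵢ/kT = 0.32686, 2.4382, 3.4276.
Z = Σ e^(−Eᵢ/kT) = e^(−0.32686) + e^(−2.4382) + e^(−3.4276) = 0.72118 + 0.087318 + 0.032465 = 0.84096.
⟨E⟩ = 3.7683 meV, ⟨E²⟩ = 37.238 meV².
C_V/k_B = (⟨E²⟩ − ⟨E⟩²)/(kT)² = (37.238 − 14.200)/32.036 = 0.719.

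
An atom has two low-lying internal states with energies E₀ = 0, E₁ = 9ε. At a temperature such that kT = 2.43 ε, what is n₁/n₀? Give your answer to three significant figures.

0.0246

n₁/n₀ = exp[−(E₁−E₀)/kT] = exp(−(9ε)/(2.43ε)) = exp(-3.7037) = 0.0246.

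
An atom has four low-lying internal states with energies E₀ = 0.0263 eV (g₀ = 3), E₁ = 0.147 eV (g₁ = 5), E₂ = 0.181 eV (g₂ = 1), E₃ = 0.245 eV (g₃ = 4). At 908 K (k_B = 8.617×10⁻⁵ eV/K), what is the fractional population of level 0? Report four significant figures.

0.6739

k_BT = 8.617×10⁻⁵ × 908 K = 0.0782424 eV.
Eᵢ/kT = 0.336135, 1.87878, 2.31332, 3.13129.
Z = Σ gᵢe^(−Eᵢ/kT) = 3·e^(−0.336135) + 5·e^(−1.87878) + 1·e^(−2.31332) + 4·e^(−3.13129) = 2.14358 + 0.763882 + 0.0989323 + 0.174646 = 3.18104.
P₀ = g₀ e^(−E₀/kT) / Z = 2.14358/3.18104 = 0.6739.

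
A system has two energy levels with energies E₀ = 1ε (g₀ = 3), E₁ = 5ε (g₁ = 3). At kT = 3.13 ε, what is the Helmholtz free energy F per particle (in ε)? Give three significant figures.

Eᵢ/kT = 0.31949, 1.5974.
Z = Σ gᵢe^(−Eᵢ/kT) = 3·e^(−0.31949) + 3·e^(−1.5974) = 2.1796 + 0.60727 = 2.7869.
F = −kT ln Z = −3.13 × ln(2.7869) = −3.13 × 1.0249 = -3.21 ε.

-3.21 ε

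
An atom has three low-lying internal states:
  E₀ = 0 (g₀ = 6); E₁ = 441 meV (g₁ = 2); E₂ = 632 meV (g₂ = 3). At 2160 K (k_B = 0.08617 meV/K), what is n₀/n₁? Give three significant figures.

32.1

k_BT = 0.08617 × 2160 K = 186.13 meV.
n₀/n₁ = (g₀/g₁) exp[−(E₀−E₁)/kT] = (6/2) × exp(−(-441 meV)/(186.13 meV)) = (6/2) × exp(2.3693) = 32.1.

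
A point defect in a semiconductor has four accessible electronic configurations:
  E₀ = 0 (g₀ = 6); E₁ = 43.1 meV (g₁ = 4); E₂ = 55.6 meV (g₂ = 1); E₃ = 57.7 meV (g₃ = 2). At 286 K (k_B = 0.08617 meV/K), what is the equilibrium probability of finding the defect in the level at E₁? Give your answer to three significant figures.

k_BT = 0.08617 × 286 K = 24.645 meV.
Eᵢ/kT = 0, 1.7488, 2.2560, 2.3412.
Z = Σ gᵢe^(−Eᵢ/kT) = 6·e^(−0) + 4·e^(−1.7488) + 1·e^(−2.2560) + 2·e^(−2.3412) = 6.0000 + 0.69593 + 0.10477 + 0.19242 = 6.9931.
P₁ = g₁ e^(−E₁/kT) / Z = 0.69593/6.9931 = 0.0995.

0.0995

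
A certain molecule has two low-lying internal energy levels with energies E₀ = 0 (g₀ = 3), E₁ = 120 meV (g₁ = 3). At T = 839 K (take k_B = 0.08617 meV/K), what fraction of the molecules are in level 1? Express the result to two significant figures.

k_BT = 0.08617 × 839 K = 72.30 meV.
Eᵢ/kT = 0, 1.660.
Z = Σ gᵢe^(−Eᵢ/kT) = 3·e^(−0) + 3·e^(−1.660) = 3.000 + 0.5704 = 3.570.
P₁ = g₁ e^(−E₁/kT) / Z = 0.5704/3.570 = 0.16.

0.16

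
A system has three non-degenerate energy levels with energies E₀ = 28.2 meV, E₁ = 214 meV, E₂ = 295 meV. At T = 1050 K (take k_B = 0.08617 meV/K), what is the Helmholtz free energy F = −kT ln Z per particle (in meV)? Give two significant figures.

k_BT = 0.08617 × 1050 K = 90.48 meV.
Eᵢ/kT = 0.3117, 2.365, 3.260.
Z = Σ e^(−Eᵢ/kT) = e^(−0.3117) + e^(−2.365) + e^(−3.260) = 0.7322 + 0.09395 + 0.03839 = 0.8645.
F = −kT ln Z = −90.48 × ln(0.8645) = −90.48 × -0.1456 = 13 meV.

13 meV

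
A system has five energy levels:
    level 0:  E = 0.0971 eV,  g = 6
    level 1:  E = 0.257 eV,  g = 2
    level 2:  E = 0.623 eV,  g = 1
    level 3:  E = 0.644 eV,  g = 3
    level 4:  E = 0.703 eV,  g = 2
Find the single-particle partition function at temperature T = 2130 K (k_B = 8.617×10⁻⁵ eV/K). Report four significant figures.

k_BT = 8.617×10⁻⁵ × 2130 K = 0.183542 eV.
Eᵢ/kT = 0.529034, 1.40022, 3.39432, 3.50873, 3.83019.
Z = Σ gᵢe^(−Eᵢ/kT) = 6·e^(−0.529034) + 2·e^(−1.40022) + 1·e^(−3.39432) + 3·e^(−3.50873) + 2·e^(−3.83019) = 3.53504 + 0.493085 + 0.0335634 + 0.0898047 + 0.0434110 = 4.19490.

Z = 4.195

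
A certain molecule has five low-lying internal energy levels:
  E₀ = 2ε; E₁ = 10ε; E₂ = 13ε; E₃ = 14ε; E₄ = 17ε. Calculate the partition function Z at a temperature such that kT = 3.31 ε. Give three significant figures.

Z = 0.635

Eᵢ/kT = 0.60423, 3.0211, 3.9275, 4.2296, 5.1360.
Z = Σ e^(−Eᵢ/kT) = e^(−0.60423) + e^(−3.0211) + e^(−3.9275) + e^(−4.2296) + e^(−5.1360) = 0.54650 + 0.048748 + 0.019693 + 0.014558 + 0.0058812 = 0.63538.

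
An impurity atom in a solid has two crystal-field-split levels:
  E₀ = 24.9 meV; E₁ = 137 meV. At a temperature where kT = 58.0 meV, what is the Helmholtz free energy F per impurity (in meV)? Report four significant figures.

17.06 meV

Eᵢ/kT = 0.429310, 2.36207.
Z = Σ e^(−Eᵢ/kT) = e^(−0.429310) + e^(−2.36207) = 0.650958 + 0.0942250 = 0.745183.
F = −kT ln Z = −58.0 × ln(0.745183) = −58.0 × -0.294125 = 17.06 meV.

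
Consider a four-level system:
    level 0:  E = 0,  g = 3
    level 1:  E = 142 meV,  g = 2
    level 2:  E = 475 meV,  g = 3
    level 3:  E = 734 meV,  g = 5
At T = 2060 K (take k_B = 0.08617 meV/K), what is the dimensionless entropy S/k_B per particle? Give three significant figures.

k_BT = 0.08617 × 2060 K = 177.51 meV.
Eᵢ/kT = 0, 0.79995, 2.6759, 4.1350.
Z = Σ gᵢe^(−Eᵢ/kT) = 3·e^(−0) + 2·e^(−0.79995) + 3·e^(−2.6759) + 5·e^(−4.1350) = 3.0000 + 0.89870 + 0.20653 + 0.080013 = 4.1852.
⟨E⟩ = Σ EᵢPᵢ = 67.965 meV.
S/k_B = ln Z + ⟨E⟩/kT = ln(4.1852) + 67.965/177.51 = 1.4316 + 0.38288 = 1.81.

1.81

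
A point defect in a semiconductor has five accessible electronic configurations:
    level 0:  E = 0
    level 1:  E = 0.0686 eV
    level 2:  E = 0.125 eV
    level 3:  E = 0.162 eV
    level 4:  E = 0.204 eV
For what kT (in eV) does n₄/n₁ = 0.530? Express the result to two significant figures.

n₄/n₁ = exp[−(E₄−E₁)/kT] = 0.530.
⇒ (E₄−E₁)/kT = ln(1/0.530) = ln(1.887) = 0.6350.
kT = 0.1354 eV / 0.6350 = 0.21 eV.

0.21 eV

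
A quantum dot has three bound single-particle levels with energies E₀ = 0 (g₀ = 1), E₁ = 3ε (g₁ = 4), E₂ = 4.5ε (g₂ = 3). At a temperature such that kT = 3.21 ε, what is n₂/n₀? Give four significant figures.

0.7384

n₂/n₀ = (g₂/g₀) exp[−(E₂−E₀)/kT] = (3/1) × exp(−(4.5ε)/(3.21ε)) = (3/1) × exp(-1.40187) = 0.7384.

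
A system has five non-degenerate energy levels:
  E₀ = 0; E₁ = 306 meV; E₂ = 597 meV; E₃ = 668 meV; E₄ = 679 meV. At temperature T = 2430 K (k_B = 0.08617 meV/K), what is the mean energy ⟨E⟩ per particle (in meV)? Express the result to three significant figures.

116 meV

k_BT = 0.08617 × 2430 K = 209.39 meV.
Eᵢ/kT = 0, 1.4614, 2.8511, 3.1902, 3.2428.
Z = Σ e^(−Eᵢ/kT) = e^(−0) + e^(−1.4614) + e^(−2.8511) + e^(−3.1902) + e^(−3.2428) = 1.0000 + 0.23191 + 0.057781 + 0.041164 + 0.039054 = 1.3699.
⟨E⟩ = Σ Eᵢ e^(−Eᵢ/kT) / Z = (0·1.0000 + 306·0.23191 + 597·0.057781 + 668·0.041164 + 679·0.039054) / 1.3699 = 116 meV.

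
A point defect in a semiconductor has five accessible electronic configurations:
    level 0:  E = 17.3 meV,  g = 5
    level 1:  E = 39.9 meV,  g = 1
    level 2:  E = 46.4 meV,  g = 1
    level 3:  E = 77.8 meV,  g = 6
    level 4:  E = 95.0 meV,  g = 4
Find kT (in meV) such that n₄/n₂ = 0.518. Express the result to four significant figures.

n₄/n₂ = (g₄/g₂) exp[−(E₄−E₂)/kT] = 0.518.
⇒ (E₄−E₂)/kT = ln((4/1)/0.518) = ln(7.72201) = 2.04407.
kT = 48.6 meV / 2.04407 = 23.78 meV.

23.78 meV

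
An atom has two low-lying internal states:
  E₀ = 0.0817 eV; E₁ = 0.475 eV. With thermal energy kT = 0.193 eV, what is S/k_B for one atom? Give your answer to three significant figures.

0.357

Eᵢ/kT = 0.42332, 2.4611.
Z = Σ e^(−Eᵢ/kT) = e^(−0.42332) + e^(−2.4611) = 0.65487 + 0.085341 = 0.74021.
⟨E⟩ = Σ EᵢPᵢ = 0.12704 eV.
S/k_B = ln Z + ⟨E⟩/kT = ln(0.74021) + 0.12704/0.193 = -0.30082 + 0.65824 = 0.357.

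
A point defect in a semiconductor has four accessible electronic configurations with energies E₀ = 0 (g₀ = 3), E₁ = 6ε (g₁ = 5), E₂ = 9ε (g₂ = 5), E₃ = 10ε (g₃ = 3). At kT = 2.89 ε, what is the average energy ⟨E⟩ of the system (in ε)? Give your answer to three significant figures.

Eᵢ/kT = 0, 2.0761, 3.1142, 3.4602.
Z = Σ gᵢe^(−Eᵢ/kT) = 3·e^(−0) + 5·e^(−2.0761) + 5·e^(−3.1142) + 3·e^(−3.4602) = 3.0000 + 0.62709 + 0.22207 + 0.094270 = 3.9434.
⟨E⟩ = Σ Eᵢ gᵢe^(−Eᵢ/kT) / Z = (0·3.0000 + 6·0.62709 + 9·0.22207 + 10·0.094270) / 3.9434 = 1.70 ε.

1.70 ε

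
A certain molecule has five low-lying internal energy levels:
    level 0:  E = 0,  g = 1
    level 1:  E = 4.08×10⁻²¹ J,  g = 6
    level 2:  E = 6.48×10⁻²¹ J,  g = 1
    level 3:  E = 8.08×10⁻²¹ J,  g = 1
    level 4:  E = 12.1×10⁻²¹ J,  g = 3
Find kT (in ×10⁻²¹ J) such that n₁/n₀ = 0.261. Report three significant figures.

1.30 ×10⁻²¹ J

n₁/n₀ = (g₁/g₀) exp[−(E₁−E₀)/kT] = 0.261.
⇒ (E₁−E₀)/kT = ln((6/1)/0.261) = ln(22.989) = 3.1350.
kT = 4.08 ×10⁻²¹ J / 3.1350 = 1.30 ×10⁻²¹ J.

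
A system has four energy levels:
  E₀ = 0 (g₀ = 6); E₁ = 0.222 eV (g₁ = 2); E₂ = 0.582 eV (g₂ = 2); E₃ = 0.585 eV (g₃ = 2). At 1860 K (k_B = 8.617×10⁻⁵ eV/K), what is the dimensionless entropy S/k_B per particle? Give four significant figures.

k_BT = 8.617×10⁻⁵ × 1860 K = 0.160276 eV.
Eᵢ/kT = 0, 1.38511, 3.63124, 3.64995.
Z = Σ gᵢe^(−Eᵢ/kT) = 6·e^(−0) + 2·e^(−1.38511) + 2·e^(−3.63124) + 2·e^(−3.64995) = 6.00000 + 0.500593 + 0.0529666 + 0.0519849 = 6.60554.
⟨E⟩ = Σ EᵢPᵢ = 0.0260947 eV.
S/k_B = ln Z + ⟨E⟩/kT = ln(6.60554) + 0.0260947/0.160276 = 1.88791 + 0.162811 = 2.051.

2.051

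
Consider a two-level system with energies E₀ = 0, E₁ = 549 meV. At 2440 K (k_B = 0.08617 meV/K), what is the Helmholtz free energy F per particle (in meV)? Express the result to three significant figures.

k_BT = 0.08617 × 2440 K = 210.25 meV.
Eᵢ/kT = 0, 2.6112.
Z = Σ e^(−Eᵢ/kT) = e^(−0) + e^(−2.6112) = 1.0000 + 0.073446 = 1.0734.
F = −kT ln Z = −210.25 × ln(1.0734) = −210.25 × 0.070831 = -14.9 meV.

-14.9 meV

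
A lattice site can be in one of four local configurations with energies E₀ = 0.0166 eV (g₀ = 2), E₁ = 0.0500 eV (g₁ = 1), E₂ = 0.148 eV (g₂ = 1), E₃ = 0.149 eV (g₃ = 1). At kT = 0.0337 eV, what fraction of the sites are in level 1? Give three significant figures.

0.154

Eᵢ/kT = 0.49258, 1.4837, 4.3917, 4.4214.
Z = Σ gᵢe^(−Eᵢ/kT) = 2·e^(−0.49258) + 1·e^(−1.4837) + 1·e^(−4.3917) + 1·e^(−4.4214) = 1.2221 + 0.22680 + 0.012380 + 0.012017 = 1.4733.
P₁ = g₁ e^(−E₁/kT) / Z = 0.22680/1.4733 = 0.154.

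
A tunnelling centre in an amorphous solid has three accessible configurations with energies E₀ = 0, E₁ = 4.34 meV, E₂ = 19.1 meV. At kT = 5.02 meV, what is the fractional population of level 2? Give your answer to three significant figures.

0.0154

Eᵢ/kT = 0, 0.86454, 3.8048.
Z = Σ e^(−Eᵢ/kT) = e^(−0) + e^(−0.86454) + e^(−3.8048) = 1.0000 + 0.42125 + 0.022264 = 1.4435.
P₂ = e^(−E₂/kT) / Z = 0.022264/1.4435 = 0.0154.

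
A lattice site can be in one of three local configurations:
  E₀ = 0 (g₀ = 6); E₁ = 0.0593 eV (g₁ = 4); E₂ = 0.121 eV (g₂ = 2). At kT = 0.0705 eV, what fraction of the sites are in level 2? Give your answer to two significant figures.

0.044

Eᵢ/kT = 0, 0.8411, 1.716.
Z = Σ gᵢe^(−Eᵢ/kT) = 6·e^(−0) + 4·e^(−0.8411) + 2·e^(−1.716) = 6.000 + 1.725 + 0.3596 = 8.085.
P₂ = g₂ e^(−E₂/kT) / Z = 0.3596/8.085 = 0.044.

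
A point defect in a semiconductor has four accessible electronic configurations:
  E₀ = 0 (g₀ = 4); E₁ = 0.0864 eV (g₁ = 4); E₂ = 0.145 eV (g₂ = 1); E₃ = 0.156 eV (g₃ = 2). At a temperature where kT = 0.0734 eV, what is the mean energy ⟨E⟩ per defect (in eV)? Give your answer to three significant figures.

Eᵢ/kT = 0, 1.1771, 1.9755, 2.1253.
Z = Σ gᵢe^(−Eᵢ/kT) = 4·e^(−0) + 4·e^(−1.1771) + 1·e^(−1.9755) + 2·e^(−2.1253) = 4.0000 + 1.2327 + 0.13869 + 0.23879 = 5.6102.
⟨E⟩ = Σ Eᵢ gᵢe^(−Eᵢ/kT) / Z = (0·4.0000 + 0.0864·1.2327 + 0.145·0.13869 + 0.156·0.23879) / 5.6102 = 0.0292 eV.

0.0292 eV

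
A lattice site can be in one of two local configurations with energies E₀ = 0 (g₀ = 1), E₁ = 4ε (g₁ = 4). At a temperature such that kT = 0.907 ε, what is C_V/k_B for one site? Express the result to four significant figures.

Eᵢ/kT = 0, 4.41014.
Z = Σ gᵢe^(−Eᵢ/kT) = 1·e^(−0) + 4·e^(−4.41014) = 1.00000 + 0.0486139 = 1.04861.
⟨E⟩ = 0.185441 ε, ⟨E²⟩ = 0.741765 ε².
C_V/k_B = (⟨E²⟩ − ⟨E⟩²)/(kT)² = (0.741765 − 0.0343884)/0.822649 = 0.8599.

0.8599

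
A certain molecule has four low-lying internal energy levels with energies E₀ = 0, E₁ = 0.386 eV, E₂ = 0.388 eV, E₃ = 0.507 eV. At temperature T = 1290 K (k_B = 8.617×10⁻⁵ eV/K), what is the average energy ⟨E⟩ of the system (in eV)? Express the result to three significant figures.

k_BT = 8.617×10⁻⁵ × 1290 K = 0.11116 eV.
Eᵢ/kT = 0, 3.4725, 3.4905, 4.5610.
Z = Σ e^(−Eᵢ/kT) = e^(−0) + e^(−3.4725) + e^(−3.4905) + e^(−4.5610) = 1.0000 + 0.031039 + 0.030486 + 0.010452 = 1.0720.
⟨E⟩ = Σ Eᵢ e^(−Eᵢ/kT) / Z = (0·1.0000 + 0.386·0.031039 + 0.388·0.030486 + 0.507·0.010452) / 1.0720 = 0.0272 eV.

0.0272 eV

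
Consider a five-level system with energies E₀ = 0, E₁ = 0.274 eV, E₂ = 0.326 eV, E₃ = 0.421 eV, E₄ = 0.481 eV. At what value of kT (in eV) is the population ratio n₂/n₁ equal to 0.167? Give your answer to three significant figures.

n₂/n₁ = exp[−(E₂−E₁)/kT] = 0.167.
⇒ (E₂−E₁)/kT = ln(1/0.167) = ln(5.9880) = 1.7898.
kT = 0.052 eV / 1.7898 = 0.0291 eV.

0.0291 eV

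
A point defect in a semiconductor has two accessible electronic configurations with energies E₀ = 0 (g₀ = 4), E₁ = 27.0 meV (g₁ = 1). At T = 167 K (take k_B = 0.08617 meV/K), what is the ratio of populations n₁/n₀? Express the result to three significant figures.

k_BT = 0.08617 × 167 K = 14.390 meV.
n₁/n₀ = (g₁/g₀) exp[−(E₁−E₀)/kT] = (1/4) × exp(−(27.0 meV)/(14.390 meV)) = (1/4) × exp(-1.8763) = 0.0383.

0.0383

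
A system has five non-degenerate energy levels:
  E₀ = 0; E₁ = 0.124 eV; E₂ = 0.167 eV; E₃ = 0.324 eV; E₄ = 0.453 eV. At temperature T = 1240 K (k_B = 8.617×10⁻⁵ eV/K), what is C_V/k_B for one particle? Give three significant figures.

0.711

k_BT = 8.617×10⁻⁵ × 1240 K = 0.10685 eV.
Eᵢ/kT = 0, 1.1605, 1.5629, 3.0323, 4.2396.
Z = Σ e^(−Eᵢ/kT) = e^(−0) + e^(−1.1605) + e^(−1.5629) + e^(−3.0323) + e^(−4.2396) = 1.0000 + 0.31333 + 0.20953 + 0.048205 + 0.014413 = 1.5855.
⟨E⟩ = 0.060544 eV, ⟨E²⟩ = 0.011781 eV².
C_V/k_B = (⟨E²⟩ − ⟨E⟩²)/(kT)² = (0.011781 − 0.0036656)/0.011417 = 0.711.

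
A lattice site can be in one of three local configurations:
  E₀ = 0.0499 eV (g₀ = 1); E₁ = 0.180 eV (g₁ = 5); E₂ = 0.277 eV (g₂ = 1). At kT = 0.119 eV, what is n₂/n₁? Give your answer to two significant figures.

0.089

n₂/n₁ = (g₂/g₁) exp[−(E₂−E₁)/kT] = (1/5) × exp(−(0.097 eV)/(0.119 eV)) = (1/5) × exp(-0.8151) = 0.089.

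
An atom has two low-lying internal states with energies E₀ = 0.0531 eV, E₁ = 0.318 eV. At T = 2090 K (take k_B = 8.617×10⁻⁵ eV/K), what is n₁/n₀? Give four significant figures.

0.2297

k_BT = 8.617×10⁻⁵ × 2090 K = 0.180095 eV.
n₁/n₀ = exp[−(E₁−E₀)/kT] = exp(−(0.2649 eV)/(0.180095 eV)) = exp(-1.47089) = 0.2297.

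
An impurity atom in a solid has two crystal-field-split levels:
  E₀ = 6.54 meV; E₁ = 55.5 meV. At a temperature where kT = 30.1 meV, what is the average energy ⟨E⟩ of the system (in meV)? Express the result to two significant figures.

Eᵢ/kT = 0.2173, 1.844.
Z = Σ e^(−Eᵢ/kT) = e^(−0.2173) + e^(−1.844) = 0.8047 + 0.1582 = 0.9629.
⟨E⟩ = Σ Eᵢ e^(−Eᵢ/kT) / Z = (6.54·0.8047 + 55.5·0.1582) / 0.9629 = 15 meV.

15 meV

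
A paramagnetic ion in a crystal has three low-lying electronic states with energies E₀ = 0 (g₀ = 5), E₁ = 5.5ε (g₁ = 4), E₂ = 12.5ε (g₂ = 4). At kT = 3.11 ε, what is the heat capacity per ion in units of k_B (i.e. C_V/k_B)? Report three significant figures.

0.505

Eᵢ/kT = 0, 1.7685, 4.0193.
Z = Σ gᵢe^(−Eᵢ/kT) = 5·e^(−0) + 4·e^(−1.7685) + 4·e^(−4.0193) = 5.0000 + 0.68235 + 0.071862 = 5.7542.
⟨E⟩ = 0.80831 ε, ⟨E²⟩ = 5.5385 ε².
C_V/k_B = (⟨E²⟩ − ⟨E⟩²)/(kT)² = (5.5385 − 0.65337)/9.6721 = 0.505.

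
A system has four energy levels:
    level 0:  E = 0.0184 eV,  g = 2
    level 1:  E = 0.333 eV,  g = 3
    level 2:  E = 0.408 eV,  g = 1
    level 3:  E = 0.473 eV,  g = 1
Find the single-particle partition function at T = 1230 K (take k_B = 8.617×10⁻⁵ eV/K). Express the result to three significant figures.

Z = 1.84

k_BT = 8.617×10⁻⁵ × 1230 K = 0.10599 eV.
Eᵢ/kT = 0.17360, 3.1418, 3.8494, 4.4627.
Z = Σ gᵢe^(−Eᵢ/kT) = 2·e^(−0.17360) + 3·e^(−3.1418) + 1·e^(−3.8494) + 1·e^(−4.4627) = 1.6813 + 0.12961 + 0.021293 + 0.011531 = 1.8437.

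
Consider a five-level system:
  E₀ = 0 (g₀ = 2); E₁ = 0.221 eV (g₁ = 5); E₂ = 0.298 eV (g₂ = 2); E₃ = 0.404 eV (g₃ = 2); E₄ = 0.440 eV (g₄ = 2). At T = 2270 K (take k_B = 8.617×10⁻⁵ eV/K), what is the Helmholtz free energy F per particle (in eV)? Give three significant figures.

k_BT = 8.617×10⁻⁵ × 2270 K = 0.19561 eV.
Eᵢ/kT = 0, 1.1298, 1.5234, 2.0653, 2.2494.
Z = Σ gᵢe^(−Eᵢ/kT) = 2·e^(−0) + 5·e^(−1.1298) + 2·e^(−1.5234) + 2·e^(−2.0653) + 2·e^(−2.2494) = 2.0000 + 1.6155 + 0.43594 + 0.25356 + 0.21092 = 4.5159.
F = −kT ln Z = −0.19561 × ln(4.5159) = −0.19561 × 1.5076 = -0.295 eV.

-0.295 eV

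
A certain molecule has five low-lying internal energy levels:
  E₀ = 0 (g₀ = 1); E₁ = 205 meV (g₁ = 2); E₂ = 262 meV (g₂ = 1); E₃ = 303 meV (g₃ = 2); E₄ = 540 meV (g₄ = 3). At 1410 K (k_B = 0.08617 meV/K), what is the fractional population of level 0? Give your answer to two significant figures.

k_BT = 0.08617 × 1410 K = 121.5 meV.
Eᵢ/kT = 0, 1.687, 2.156, 2.494, 4.444.
Z = Σ gᵢe^(−Eᵢ/kT) = 1·e^(−0) + 2·e^(−1.687) + 1·e^(−2.156) + 2·e^(−2.494) + 3·e^(−4.444) = 1.000 + 0.3701 + 0.1158 + 0.1652 + 0.03525 = 1.686.
P₀ = g₀ e^(−E₀/kT) / Z = 1.000/1.686 = 0.59.

0.59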